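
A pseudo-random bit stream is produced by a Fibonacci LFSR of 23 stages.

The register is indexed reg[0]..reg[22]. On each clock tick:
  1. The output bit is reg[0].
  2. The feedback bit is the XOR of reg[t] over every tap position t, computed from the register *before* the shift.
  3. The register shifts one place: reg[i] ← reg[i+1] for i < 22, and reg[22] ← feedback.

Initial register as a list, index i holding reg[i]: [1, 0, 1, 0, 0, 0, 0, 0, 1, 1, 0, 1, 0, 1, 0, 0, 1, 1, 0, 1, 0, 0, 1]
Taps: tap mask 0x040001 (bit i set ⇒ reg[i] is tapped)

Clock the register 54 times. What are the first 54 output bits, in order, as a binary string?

step | reg (before) | out | fb
   0 | 10100000110101001101001 | 1 | 1
   1 | 01000001101010011010011 | 0 | 1
   2 | 10000011010100110100111 | 1 | 1
   3 | 00000110101001101001111 | 0 | 0
   4 | 00001101010011010011110 | 0 | 1
   5 | 00011010100110100111101 | 0 | 1
   6 | 00110101001101001111011 | 0 | 1
   7 | 01101010011010011110111 | 0 | 1
   8 | 11010100110100111101111 | 1 | 1
   9 | 10101001101001111011111 | 1 | 0
  10 | 01010011010011110111110 | 0 | 1
  11 | 10100110100111101111101 | 1 | 0
  12 | 01001101001111011111010 | 0 | 1
  13 | 10011010011110111110101 | 1 | 0
  14 | 00110100111101111101010 | 0 | 0
  15 | 01101001111011111010100 | 0 | 1
  16 | 11010011110111110101001 | 1 | 1
  17 | 10100111101111101010011 | 1 | 0
  18 | 01001111011111010100110 | 0 | 0
  19 | 10011110111110101001100 | 1 | 1
  20 | 00111101111101010011001 | 0 | 1
  21 | 01111011111010100110011 | 0 | 1
  22 | 11110111110101001100111 | 1 | 1
  23 | 11101111101010011001111 | 1 | 1
  24 | 11011111010100110011111 | 1 | 0
  25 | 10111110101001100111110 | 1 | 0
  26 | 01111101010011001111100 | 0 | 1
  27 | 11111010100110011111001 | 1 | 0
  28 | 11110101001100111110010 | 1 | 0
  29 | 11101010011001111100100 | 1 | 1
  30 | 11010100110011111001001 | 1 | 1
  31 | 10101001100111110010011 | 1 | 0
  32 | 01010011001111100100110 | 0 | 0
  33 | 10100110011111001001100 | 1 | 1
  34 | 01001100111110010011001 | 0 | 1
  35 | 10011001111100100110011 | 1 | 0
  36 | 00110011111001001100110 | 0 | 0
  37 | 01100111110010011001100 | 0 | 0
  38 | 11001111100100110011000 | 1 | 0
  39 | 10011111001001100110000 | 1 | 0
  40 | 00111110010011001100000 | 0 | 0
  41 | 01111100100110011000000 | 0 | 0
  42 | 11111001001100110000000 | 1 | 1
  43 | 11110010011001100000001 | 1 | 1
  44 | 11100100110011000000011 | 1 | 1
  45 | 11001001100110000000111 | 1 | 1
  46 | 10010011001100000001111 | 1 | 1
  47 | 00100110011000000011111 | 0 | 1
  48 | 01001100110000000111111 | 0 | 1
  49 | 10011001100000001111111 | 1 | 0
  50 | 00110011000000011111110 | 0 | 1
  51 | 01100110000000111111101 | 0 | 1
  52 | 11001100000001111111011 | 1 | 0
  53 | 10011000000011111110110 | 1 | 0

101000001101010011010011110111110101001100111110010011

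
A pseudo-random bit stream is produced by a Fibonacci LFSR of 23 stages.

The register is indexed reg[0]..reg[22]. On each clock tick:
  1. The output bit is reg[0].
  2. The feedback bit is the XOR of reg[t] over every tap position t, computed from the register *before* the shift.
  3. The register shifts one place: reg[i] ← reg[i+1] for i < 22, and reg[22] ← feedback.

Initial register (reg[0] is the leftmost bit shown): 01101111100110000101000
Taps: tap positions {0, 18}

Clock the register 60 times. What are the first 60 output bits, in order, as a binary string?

k : reg_k → out_k, fb_k
0: 01101111100110000101000 → 0, fb=0
1: 11011111001100001010000 → 1, fb=0
2: 10111110011000010100000 → 1, fb=1
3: 01111100110000101000001 → 0, fb=0
4: 11111001100001010000010 → 1, fb=1
5: 11110011000010100000101 → 1, fb=1
6: 11100110000101000001011 → 1, fb=1
7: 11001100001010000010111 → 1, fb=0
8: 10011000010100000101110 → 1, fb=1
9: 00110000101000001011101 → 0, fb=1
10: 01100001010000010111011 → 0, fb=1
11: 11000010100000101110111 → 1, fb=0
12: 10000101000001011101110 → 1, fb=1
13: 00001010000010111011101 → 0, fb=1
14: 00010100000101110111011 → 0, fb=1
15: 00101000001011101110111 → 0, fb=1
16: 01010000010111011101111 → 0, fb=0
17: 10100000101110111011110 → 1, fb=0
18: 01000001011101110111100 → 0, fb=1
19: 10000010111011101111001 → 1, fb=0
20: 00000101110111011110010 → 0, fb=1
21: 00001011101110111100101 → 0, fb=0
22: 00010111011101111001010 → 0, fb=0
23: 00101110111011110010100 → 0, fb=1
24: 01011101110111100101001 → 0, fb=0
25: 10111011101111001010010 → 1, fb=0
26: 01110111011110010100100 → 0, fb=0
27: 11101110111100101001000 → 1, fb=1
28: 11011101111001010010001 → 1, fb=0
29: 10111011110010100100010 → 1, fb=1
30: 01110111100101001000101 → 0, fb=0
31: 11101111001010010001010 → 1, fb=1
32: 11011110010100100010101 → 1, fb=0
33: 10111100101001000101010 → 1, fb=1
34: 01111001010010001010101 → 0, fb=1
35: 11110010100100010101011 → 1, fb=1
36: 11100101001000101010111 → 1, fb=0
37: 11001010010001010101110 → 1, fb=1
38: 10010100100010101011101 → 1, fb=0
39: 00101001000101010111010 → 0, fb=1
40: 01010010001010101110101 → 0, fb=1
41: 10100100010101011101011 → 1, fb=1
42: 01001000101010111010111 → 0, fb=1
43: 10010001010101110101111 → 1, fb=1
44: 00100010101011101011111 → 0, fb=1
45: 01000101010111010111111 → 0, fb=1
46: 10001010101110101111111 → 1, fb=0
47: 00010101011101011111110 → 0, fb=1
48: 00101010111010111111101 → 0, fb=1
49: 01010101110101111111011 → 0, fb=1
50: 10101011101011111110111 → 1, fb=0
51: 01010111010111111101110 → 0, fb=0
52: 10101110101111111011100 → 1, fb=0
53: 01011101011111110111000 → 0, fb=1
54: 10111010111111101110001 → 1, fb=0
55: 01110101111111011100010 → 0, fb=0
56: 11101011111110111000100 → 1, fb=1
57: 11010111111101110001001 → 1, fb=1
58: 10101111111011100010011 → 1, fb=0
59: 01011111110111000100110 → 0, fb=0

011011111001100001010000010111011101111001010010001010101110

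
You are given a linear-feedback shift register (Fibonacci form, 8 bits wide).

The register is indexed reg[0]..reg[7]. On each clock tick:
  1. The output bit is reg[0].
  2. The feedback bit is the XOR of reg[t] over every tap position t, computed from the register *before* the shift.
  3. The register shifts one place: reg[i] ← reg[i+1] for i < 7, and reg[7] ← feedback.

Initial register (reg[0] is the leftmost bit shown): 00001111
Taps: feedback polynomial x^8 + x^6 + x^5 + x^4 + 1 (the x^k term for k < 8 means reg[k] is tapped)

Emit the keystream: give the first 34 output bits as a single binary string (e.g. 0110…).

0000111111110010000101001111101010

step | reg (before) | out | fb
   0 | 00001111 | 0 | 1
   1 | 00011111 | 0 | 1
   2 | 00111111 | 0 | 1
   3 | 01111111 | 0 | 1
   4 | 11111111 | 1 | 0
   5 | 11111110 | 1 | 0
   6 | 11111100 | 1 | 1
   7 | 11111001 | 1 | 0
   8 | 11110010 | 1 | 0
   9 | 11100100 | 1 | 0
  10 | 11001000 | 1 | 0
  11 | 10010000 | 1 | 1
  12 | 00100001 | 0 | 0
  13 | 01000010 | 0 | 1
  14 | 10000101 | 1 | 0
  15 | 00001010 | 0 | 0
  16 | 00010100 | 0 | 1
  17 | 00101001 | 0 | 1
  18 | 01010011 | 0 | 1
  19 | 10100111 | 1 | 1
  20 | 01001111 | 0 | 1
  21 | 10011111 | 1 | 0
  22 | 00111110 | 0 | 1
  23 | 01111101 | 0 | 0
  24 | 11111010 | 1 | 1
  25 | 11110101 | 1 | 0
  26 | 11101010 | 1 | 1
  27 | 11010101 | 1 | 0
  28 | 10101010 | 1 | 1
  29 | 01010101 | 0 | 1
  30 | 10101011 | 1 | 1
  31 | 01010111 | 0 | 0
  32 | 10101110 | 1 | 0
  33 | 01011100 | 0 | 0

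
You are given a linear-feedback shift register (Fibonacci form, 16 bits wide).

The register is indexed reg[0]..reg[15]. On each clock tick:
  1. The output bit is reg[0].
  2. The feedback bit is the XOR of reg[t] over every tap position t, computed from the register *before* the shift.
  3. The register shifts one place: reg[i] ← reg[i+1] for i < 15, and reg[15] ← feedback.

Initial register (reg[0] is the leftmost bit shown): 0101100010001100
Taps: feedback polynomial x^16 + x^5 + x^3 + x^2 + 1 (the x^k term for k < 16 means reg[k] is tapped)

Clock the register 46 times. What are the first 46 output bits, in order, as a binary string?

tick  register→output (feedback)
  0  0101100010001100→0 (1)
  1  1011000100011001→1 (1)
  2  0110001000110011→0 (1)
  3  1100010001100111→1 (0)
  4  1000100011001110→1 (1)
  5  0001000110011101→0 (1)
  6  0010001100111011→0 (1)
  7  0100011001110111→0 (1)
  8  1000110011101111→1 (0)
  9  0001100111011110→0 (1)
 10  0011001110111101→0 (0)
 11  0110011101111010→0 (0)
 12  1100111011110100→1 (0)
 13  1001110111101000→1 (1)
 14  0011101111010001→0 (0)
 15  0111011110100010→0 (1)
 16  1110111101000101→1 (1)
 17  1101111010001011→1 (1)
 18  1011110100010111→1 (0)
 19  0111101000101110→0 (0)
 20  1111010001011100→1 (0)
 21  1110100010111000→1 (0)
 22  1101000101110000→1 (0)
 23  1010001011100000→1 (0)
 24  0100010111000000→0 (1)
 25  1000101110000001→1 (1)
 26  0001011100000011→0 (0)
 27  0010111000000110→0 (0)
 28  0101110000001100→0 (0)
 29  1011100000011000→1 (1)
 30  0111000000110001→0 (0)
 31  1110000001100010→1 (0)
 32  1100000011000100→1 (1)
 33  1000000110001001→1 (1)
 34  0000001100010011→0 (0)
 35  0000011000100110→0 (1)
 36  0000110001001101→0 (1)
 37  0001100010011011→0 (1)
 38  0011000100110111→0 (0)
 39  0110001001101110→0 (1)
 40  1100010011011101→1 (0)
 41  1000100110111010→1 (1)
 42  0001001101110101→0 (1)
 43  0010011011101011→0 (0)
 44  0100110111010110→0 (1)
 45  1001101110101101→1 (0)

0101100010001100111011110100010111000000110001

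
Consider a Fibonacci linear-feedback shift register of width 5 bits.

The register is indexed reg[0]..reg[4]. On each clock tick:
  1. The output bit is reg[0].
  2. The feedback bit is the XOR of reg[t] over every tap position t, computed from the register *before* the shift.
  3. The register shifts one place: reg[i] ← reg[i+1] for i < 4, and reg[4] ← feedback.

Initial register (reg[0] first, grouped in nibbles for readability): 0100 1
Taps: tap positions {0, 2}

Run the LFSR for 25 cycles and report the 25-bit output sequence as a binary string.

tick  register→output (feedback)
  0  01001→0 (0)
  1  10010→1 (1)
  2  00101→0 (1)
  3  01011→0 (0)
  4  10110→1 (0)
  5  01100→0 (1)
  6  11001→1 (1)
  7  10011→1 (1)
  8  00111→0 (1)
  9  01111→0 (1)
 10  11111→1 (0)
 11  11110→1 (0)
 12  11100→1 (0)
 13  11000→1 (1)
 14  10001→1 (1)
 15  00011→0 (0)
 16  00110→0 (1)
 17  01101→0 (1)
 18  11011→1 (1)
 19  10111→1 (0)
 20  01110→0 (1)
 21  11101→1 (0)
 22  11010→1 (1)
 23  10101→1 (0)
 24  01010→0 (0)

0100101100111110001101110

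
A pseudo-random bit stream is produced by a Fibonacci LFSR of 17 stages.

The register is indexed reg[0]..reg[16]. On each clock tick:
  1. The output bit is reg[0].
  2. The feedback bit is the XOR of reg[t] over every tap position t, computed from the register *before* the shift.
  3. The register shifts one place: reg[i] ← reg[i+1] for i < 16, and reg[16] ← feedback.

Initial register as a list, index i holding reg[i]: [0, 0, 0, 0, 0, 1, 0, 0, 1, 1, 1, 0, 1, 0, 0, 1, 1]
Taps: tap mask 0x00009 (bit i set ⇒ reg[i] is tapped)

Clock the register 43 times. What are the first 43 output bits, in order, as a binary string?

tick  register→output (feedback)
  0  00000100111010011→0 (0)
  1  00001001110100110→0 (0)
  2  00010011101001100→0 (1)
  3  00100111010011001→0 (0)
  4  01001110100110010→0 (0)
  5  10011101001100100→1 (0)
  6  00111010011001000→0 (1)
  7  01110100110010001→0 (1)
  8  11101001100100011→1 (1)
  9  11010011001000111→1 (0)
 10  10100110010001110→1 (1)
 11  01001100100011101→0 (0)
 12  10011001000111010→1 (0)
 13  00110010001110100→0 (1)
 14  01100100011101001→0 (0)
 15  11001000111010010→1 (1)
 16  10010001110100101→1 (0)
 17  00100011101001010→0 (0)
 18  01000111010010100→0 (0)
 19  10001110100101000→1 (1)
 20  00011101001010001→0 (1)
 21  00111010010100011→0 (1)
 22  01110100101000111→0 (1)
 23  11101001010001111→1 (1)
 24  11010010100011111→1 (0)
 25  10100101000111110→1 (1)
 26  01001010001111101→0 (0)
 27  10010100011111010→1 (0)
 28  00101000111110100→0 (0)
 29  01010001111101000→0 (1)
 30  10100011111010001→1 (1)
 31  01000111110100011→0 (0)
 32  10001111101000110→1 (1)
 33  00011111010001101→0 (1)
 34  00111110100011011→0 (1)
 35  01111101000110111→0 (1)
 36  11111010001101111→1 (0)
 37  11110100011011110→1 (0)
 38  11101000110111100→1 (1)
 39  11010001101111001→1 (0)
 40  10100011011110010→1 (1)
 41  01000110111100101→0 (0)
 42  10001101111001010→1 (1)

0000010011101001100100011101001010001111101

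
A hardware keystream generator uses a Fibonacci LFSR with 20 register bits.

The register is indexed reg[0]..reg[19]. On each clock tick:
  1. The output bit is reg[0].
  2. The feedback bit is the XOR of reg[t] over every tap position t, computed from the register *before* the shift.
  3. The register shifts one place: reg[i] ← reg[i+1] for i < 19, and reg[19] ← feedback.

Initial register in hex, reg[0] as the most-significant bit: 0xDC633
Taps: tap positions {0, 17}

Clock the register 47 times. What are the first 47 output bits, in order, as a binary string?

step | reg (before) | out | fb
   0 | 11011100011000110011 | 1 | 1
   1 | 10111000110001100111 | 1 | 0
   2 | 01110001100011001110 | 0 | 1
   3 | 11100011000110011101 | 1 | 0
   4 | 11000110001100111010 | 1 | 1
   5 | 10001100011001110101 | 1 | 0
   6 | 00011000110011101010 | 0 | 0
   7 | 00110001100111010100 | 0 | 1
   8 | 01100011001110101001 | 0 | 0
   9 | 11000110011101010010 | 1 | 1
  10 | 10001100111010100101 | 1 | 0
  11 | 00011001110101001010 | 0 | 0
  12 | 00110011101010010100 | 0 | 1
  13 | 01100111010100101001 | 0 | 0
  14 | 11001110101001010010 | 1 | 1
  15 | 10011101010010100101 | 1 | 0
  16 | 00111010100101001010 | 0 | 0
  17 | 01110101001010010100 | 0 | 1
  18 | 11101010010100101001 | 1 | 1
  19 | 11010100101001010011 | 1 | 1
  20 | 10101001010010100111 | 1 | 0
  21 | 01010010100101001110 | 0 | 1
  22 | 10100101001010011101 | 1 | 0
  23 | 01001010010100111010 | 0 | 0
  24 | 10010100101001110100 | 1 | 0
  25 | 00101001010011101000 | 0 | 0
  26 | 01010010100111010000 | 0 | 0
  27 | 10100101001110100000 | 1 | 1
  28 | 01001010011101000001 | 0 | 0
  29 | 10010100111010000010 | 1 | 1
  30 | 00101001110100000101 | 0 | 1
  31 | 01010011101000001011 | 0 | 0
  32 | 10100111010000010110 | 1 | 0
  33 | 01001110100000101100 | 0 | 1
  34 | 10011101000001011001 | 1 | 1
  35 | 00111010000010110011 | 0 | 0
  36 | 01110100000101100110 | 0 | 1
  37 | 11101000001011001101 | 1 | 0
  38 | 11010000010110011010 | 1 | 1
  39 | 10100000101100110101 | 1 | 0
  40 | 01000001011001101010 | 0 | 0
  41 | 10000010110011010100 | 1 | 0
  42 | 00000101100110101000 | 0 | 0
  43 | 00001011001101010000 | 0 | 0
  44 | 00010110011010100000 | 0 | 0
  45 | 00101100110101000000 | 0 | 0
  46 | 01011001101010000000 | 0 | 0

11011100011000110011101010010100101001110100000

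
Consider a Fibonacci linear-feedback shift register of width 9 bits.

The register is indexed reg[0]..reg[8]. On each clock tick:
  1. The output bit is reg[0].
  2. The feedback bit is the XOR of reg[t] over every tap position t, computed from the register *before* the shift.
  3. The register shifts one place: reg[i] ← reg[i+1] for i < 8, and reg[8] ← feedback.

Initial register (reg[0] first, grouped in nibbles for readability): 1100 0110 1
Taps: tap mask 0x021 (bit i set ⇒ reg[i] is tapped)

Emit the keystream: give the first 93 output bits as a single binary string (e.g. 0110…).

tick  register→output (feedback)
  0  110001101→1 (0)
  1  100011010→1 (0)
  2  000110100→0 (0)
  3  001101000→0 (1)
  4  011010001→0 (0)
  5  110100010→1 (1)
  6  101000101→1 (1)
  7  010001011→0 (1)
  8  100010111→1 (1)
  9  000101111→0 (1)
 10  001011111→0 (1)
 11  010111111→0 (1)
 12  101111111→1 (0)
 13  011111110→0 (1)
 14  111111101→1 (0)
 15  111111010→1 (0)
 16  111110100→1 (1)
 17  111101001→1 (0)
 18  111010010→1 (1)
 19  110100101→1 (1)
 20  101001011→1 (0)
 21  010010110→0 (0)
 22  100101100→1 (0)
 23  001011000→0 (1)
 24  010110001→0 (0)
 25  101100010→1 (1)
 26  011000101→0 (0)
 27  110001010→1 (0)
 28  100010100→1 (1)
 29  000101001→0 (1)
 30  001010011→0 (0)
 31  010100110→0 (0)
 32  101001100→1 (0)
 33  010011000→0 (1)
 34  100110001→1 (1)
 35  001100011→0 (0)
 36  011000110→0 (0)
 37  110001100→1 (0)
 38  100011000→1 (0)
 39  000110000→0 (0)
 40  001100000→0 (0)
 41  011000000→0 (0)
 42  110000000→1 (1)
 43  100000001→1 (1)
 44  000000011→0 (0)
 45  000000110→0 (0)
 46  000001100→0 (1)
 47  000011001→0 (1)
 48  000110011→0 (0)
 49  001100110→0 (0)
 50  011001100→0 (1)
 51  110011001→1 (0)
 52  100110010→1 (1)
 53  001100101→0 (0)
 54  011001010→0 (1)
 55  110010101→1 (1)
 56  100101011→1 (0)
 57  001010110→0 (0)
 58  010101100→0 (1)
 59  101011001→1 (0)
 60  010110010→0 (0)
 61  101100100→1 (1)
 62  011001001→0 (1)
 63  110010011→1 (1)
 64  100100111→1 (1)
 65  001001111→0 (1)
 66  010011111→0 (1)
 67  100111111→1 (0)
 68  001111110→0 (1)
 69  011111101→0 (1)
 70  111111011→1 (0)
 71  111110110→1 (1)
 72  111101101→1 (0)
 73  111011010→1 (0)
 74  110110100→1 (1)
 75  101101001→1 (0)
 76  011010010→0 (0)
 77  110100100→1 (1)
 78  101001001→1 (0)
 79  010010010→0 (0)
 80  100100100→1 (1)
 81  001001001→0 (1)
 82  010010011→0 (0)
 83  100100110→1 (1)
 84  001001101→0 (1)
 85  010011011→0 (1)
 86  100110111→1 (1)
 87  001101111→0 (1)
 88  011011111→0 (1)
 89  110111111→1 (0)
 90  101111110→1 (0)
 91  011111100→0 (1)
 92  111111001→1 (0)

110001101000101111111010010110001010011000110000000110011001010110010011111101101001001001101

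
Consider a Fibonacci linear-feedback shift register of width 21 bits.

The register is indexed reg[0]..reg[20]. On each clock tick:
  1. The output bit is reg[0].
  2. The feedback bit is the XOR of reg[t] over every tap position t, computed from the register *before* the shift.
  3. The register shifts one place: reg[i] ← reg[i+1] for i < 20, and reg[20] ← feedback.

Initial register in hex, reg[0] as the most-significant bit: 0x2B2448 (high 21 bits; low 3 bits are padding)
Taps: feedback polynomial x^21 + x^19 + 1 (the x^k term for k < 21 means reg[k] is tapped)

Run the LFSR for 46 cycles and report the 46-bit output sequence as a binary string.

k : reg_k → out_k, fb_k
0: 001010110010010001001 → 0, fb=0
1: 010101100100100010010 → 0, fb=1
2: 101011001001000100101 → 1, fb=1
3: 010110010010001001011 → 0, fb=1
4: 101100100100010010111 → 1, fb=0
5: 011001001000100101110 → 0, fb=1
6: 110010010001001011101 → 1, fb=1
7: 100100100010010111011 → 1, fb=0
8: 001001000100101110110 → 0, fb=1
9: 010010001001011101101 → 0, fb=0
10: 100100010010111011010 → 1, fb=0
11: 001000100101110110100 → 0, fb=0
12: 010001001011101101000 → 0, fb=0
13: 100010010111011010000 → 1, fb=1
14: 000100101110110100001 → 0, fb=0
15: 001001011101101000010 → 0, fb=1
16: 010010111011010000101 → 0, fb=0
17: 100101110110100001010 → 1, fb=0
18: 001011101101000010100 → 0, fb=0
19: 010111011010000101000 → 0, fb=0
20: 101110110100001010000 → 1, fb=1
21: 011101101000010100001 → 0, fb=0
22: 111011010000101000010 → 1, fb=0
23: 110110100001010000100 → 1, fb=1
24: 101101000010100001001 → 1, fb=1
25: 011010000101000010011 → 0, fb=1
26: 110100001010000100111 → 1, fb=0
27: 101000010100001001110 → 1, fb=0
28: 010000101000010011100 → 0, fb=0
29: 100001010000100111000 → 1, fb=1
30: 000010100001001110001 → 0, fb=0
31: 000101000010011100010 → 0, fb=1
32: 001010000100111000101 → 0, fb=0
33: 010100001001110001010 → 0, fb=1
34: 101000010011100010101 → 1, fb=1
35: 010000100111000101011 → 0, fb=1
36: 100001001110001010111 → 1, fb=0
37: 000010011100010101110 → 0, fb=1
38: 000100111000101011101 → 0, fb=0
39: 001001110001010111010 → 0, fb=1
40: 010011100010101110101 → 0, fb=0
41: 100111000101011101010 → 1, fb=0
42: 001110001010111010100 → 0, fb=0
43: 011100010101110101000 → 0, fb=0
44: 111000101011101010000 → 1, fb=1
45: 110001010111010100001 → 1, fb=1

0010101100100100010010111011010000101000010011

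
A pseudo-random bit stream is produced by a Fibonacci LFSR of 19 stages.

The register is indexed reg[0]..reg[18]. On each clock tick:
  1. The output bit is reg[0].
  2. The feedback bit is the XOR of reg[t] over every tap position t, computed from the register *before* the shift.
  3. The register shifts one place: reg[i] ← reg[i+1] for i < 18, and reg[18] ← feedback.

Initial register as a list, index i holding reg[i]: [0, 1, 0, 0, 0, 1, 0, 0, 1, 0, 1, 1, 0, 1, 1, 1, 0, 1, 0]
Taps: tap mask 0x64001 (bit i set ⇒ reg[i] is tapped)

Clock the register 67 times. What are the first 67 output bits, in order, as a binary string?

0100010010110111010000111011100110000110101101010111100110100010001

step | reg (before) | out | fb
   0 | 0100010010110111010 | 0 | 0
   1 | 1000100101101110100 | 1 | 0
   2 | 0001001011011101000 | 0 | 0
   3 | 0010010110111010000 | 0 | 1
   4 | 0100101101110100001 | 0 | 1
   5 | 1001011011101000011 | 1 | 1
   6 | 0010110111010000111 | 0 | 0
   7 | 0101101110100001110 | 0 | 1
   8 | 1011011101000011101 | 1 | 1
   9 | 0110111010000111011 | 0 | 1
  10 | 1101110100001110111 | 1 | 0
  11 | 1011101000011101110 | 1 | 0
  12 | 0111010000111011100 | 0 | 1
  13 | 1110100001110111001 | 1 | 1
  14 | 1101000011101110011 | 1 | 0
  15 | 1010000111011100110 | 1 | 0
  16 | 0100001110111001100 | 0 | 0
  17 | 1000011101110011000 | 1 | 0
  18 | 0000111011100110000 | 0 | 1
  19 | 0001110111001100001 | 0 | 1
  20 | 0011101110011000011 | 0 | 0
  21 | 0111011100110000110 | 0 | 1
  22 | 1110111001100001101 | 1 | 0
  23 | 1101110011000011010 | 1 | 1
  24 | 1011100110000110101 | 1 | 1
  25 | 0111001100001101011 | 0 | 0
  26 | 1110011000011010110 | 1 | 1
  27 | 1100110000110101101 | 1 | 0
  28 | 1001100001101011010 | 1 | 1
  29 | 0011000011010110101 | 0 | 0
  30 | 0110000110101101010 | 0 | 1
  31 | 1100001101011010101 | 1 | 1
  32 | 1000011010110101011 | 1 | 1
  33 | 0000110101101010111 | 0 | 1
  34 | 0001101011010101111 | 0 | 0
  35 | 0011010110101011110 | 0 | 0
  36 | 0110101101010111100 | 0 | 1
  37 | 1101011010101111001 | 1 | 1
  38 | 1010110101011110011 | 1 | 0
  39 | 0101101010111100110 | 0 | 1
  40 | 1011010101111001101 | 1 | 0
  41 | 0110101011110011010 | 0 | 0
  42 | 1101010111100110100 | 1 | 0
  43 | 1010101111001101000 | 1 | 1
  44 | 0101011110011010001 | 0 | 0
  45 | 1010111100110100010 | 1 | 0
  46 | 0101111001101000100 | 0 | 0
  47 | 1011110011010001000 | 1 | 1
  48 | 0111100110100010001 | 0 | 0
  49 | 1111001101000100010 | 1 | 0
  50 | 1110011010001000100 | 1 | 1
  51 | 1100110100010001001 | 1 | 0
  52 | 1001101000100010010 | 1 | 1
  53 | 0011010001000100101 | 0 | 1
  54 | 0110100010001001011 | 0 | 0
  55 | 1101000100010010110 | 1 | 1
  56 | 1010001000100101101 | 1 | 0
  57 | 0100010001001011010 | 0 | 0
  58 | 1000100010010110100 | 1 | 0
  59 | 0001000100101101000 | 0 | 0
  60 | 0010001001011010000 | 0 | 1
  61 | 0100010010110100001 | 0 | 1
  62 | 1000100101101000011 | 1 | 1
  63 | 0001001011010000111 | 0 | 0
  64 | 0010010110100001110 | 0 | 1
  65 | 0100101101000011101 | 0 | 0
  66 | 1001011010000111010 | 1 | 1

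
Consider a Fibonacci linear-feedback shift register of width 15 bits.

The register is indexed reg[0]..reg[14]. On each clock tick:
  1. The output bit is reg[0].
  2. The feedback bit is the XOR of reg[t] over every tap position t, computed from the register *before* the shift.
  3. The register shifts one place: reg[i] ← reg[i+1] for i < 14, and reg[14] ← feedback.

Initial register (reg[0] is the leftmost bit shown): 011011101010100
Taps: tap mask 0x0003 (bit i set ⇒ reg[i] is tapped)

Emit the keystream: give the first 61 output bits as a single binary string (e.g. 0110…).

step | reg (before) | out | fb
   0 | 011011101010100 | 0 | 1
   1 | 110111010101001 | 1 | 0
   2 | 101110101010010 | 1 | 1
   3 | 011101010100101 | 0 | 1
   4 | 111010101001011 | 1 | 0
   5 | 110101010010110 | 1 | 0
   6 | 101010100101100 | 1 | 1
   7 | 010101001011001 | 0 | 1
   8 | 101010010110011 | 1 | 1
   9 | 010100101100111 | 0 | 1
  10 | 101001011001111 | 1 | 1
  11 | 010010110011111 | 0 | 1
  12 | 100101100111111 | 1 | 1
  13 | 001011001111111 | 0 | 0
  14 | 010110011111110 | 0 | 1
  15 | 101100111111101 | 1 | 1
  16 | 011001111111011 | 0 | 1
  17 | 110011111110111 | 1 | 0
  18 | 100111111101110 | 1 | 1
  19 | 001111111011101 | 0 | 0
  20 | 011111110111010 | 0 | 1
  21 | 111111101110101 | 1 | 0
  22 | 111111011101010 | 1 | 0
  23 | 111110111010100 | 1 | 0
  24 | 111101110101000 | 1 | 0
  25 | 111011101010000 | 1 | 0
  26 | 110111010100000 | 1 | 0
  27 | 101110101000000 | 1 | 1
  28 | 011101010000001 | 0 | 1
  29 | 111010100000011 | 1 | 0
  30 | 110101000000110 | 1 | 0
  31 | 101010000001100 | 1 | 1
  32 | 010100000011001 | 0 | 1
  33 | 101000000110011 | 1 | 1
  34 | 010000001100111 | 0 | 1
  35 | 100000011001111 | 1 | 1
  36 | 000000110011111 | 0 | 0
  37 | 000001100111110 | 0 | 0
  38 | 000011001111100 | 0 | 0
  39 | 000110011111000 | 0 | 0
  40 | 001100111110000 | 0 | 0
  41 | 011001111100000 | 0 | 1
  42 | 110011111000001 | 1 | 0
  43 | 100111110000010 | 1 | 1
  44 | 001111100000101 | 0 | 0
  45 | 011111000001010 | 0 | 1
  46 | 111110000010101 | 1 | 0
  47 | 111100000101010 | 1 | 0
  48 | 111000001010100 | 1 | 0
  49 | 110000010101000 | 1 | 0
  50 | 100000101010000 | 1 | 1
  51 | 000001010100001 | 0 | 0
  52 | 000010101000010 | 0 | 0
  53 | 000101010000100 | 0 | 0
  54 | 001010100001000 | 0 | 0
  55 | 010101000010000 | 0 | 1
  56 | 101010000100001 | 1 | 1
  57 | 010100001000011 | 0 | 1
  58 | 101000010000111 | 1 | 1
  59 | 010000100001111 | 0 | 1
  60 | 100001000011111 | 1 | 1

0110111010101001011001111111011101010000001100111110000010101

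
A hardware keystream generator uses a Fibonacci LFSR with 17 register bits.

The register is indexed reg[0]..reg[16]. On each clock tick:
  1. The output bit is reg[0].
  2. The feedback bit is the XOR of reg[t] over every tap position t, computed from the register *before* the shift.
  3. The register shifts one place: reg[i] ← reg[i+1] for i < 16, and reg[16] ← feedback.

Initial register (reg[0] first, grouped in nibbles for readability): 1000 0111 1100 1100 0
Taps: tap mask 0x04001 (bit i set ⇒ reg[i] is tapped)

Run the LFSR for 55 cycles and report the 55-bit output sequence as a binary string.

1000011111001100010010101011000000100001011101101100100

k : reg_k → out_k, fb_k
0: 10000111110011000 → 1, fb=1
1: 00001111100110001 → 0, fb=0
2: 00011111001100010 → 0, fb=0
3: 00111110011000100 → 0, fb=1
4: 01111100110001001 → 0, fb=0
5: 11111001100010010 → 1, fb=1
6: 11110011000100101 → 1, fb=0
7: 11100110001001010 → 1, fb=1
8: 11001100010010101 → 1, fb=0
9: 10011000100101010 → 1, fb=1
10: 00110001001010101 → 0, fb=1
11: 01100010010101011 → 0, fb=0
12: 11000100101010110 → 1, fb=0
13: 10001001010101100 → 1, fb=0
14: 00010010101011000 → 0, fb=0
15: 00100101010110000 → 0, fb=0
16: 01001010101100000 → 0, fb=0
17: 10010101011000000 → 1, fb=1
18: 00101010110000001 → 0, fb=0
19: 01010101100000010 → 0, fb=0
20: 10101011000000100 → 1, fb=0
21: 01010110000001000 → 0, fb=0
22: 10101100000010000 → 1, fb=1
23: 01011000000100001 → 0, fb=0
24: 10110000001000010 → 1, fb=1
25: 01100000010000101 → 0, fb=1
26: 11000000100001011 → 1, fb=1
27: 10000001000010111 → 1, fb=0
28: 00000010000101110 → 0, fb=1
29: 00000100001011101 → 0, fb=1
30: 00001000010111011 → 0, fb=0
31: 00010000101110110 → 0, fb=1
32: 00100001011101101 → 0, fb=1
33: 01000010111011011 → 0, fb=0
34: 10000101110110110 → 1, fb=0
35: 00001011101101100 → 0, fb=1
36: 00010111011011001 → 0, fb=0
37: 00101110110110010 → 0, fb=0
38: 01011101101100100 → 0, fb=1
39: 10111011011001001 → 1, fb=1
40: 01110110110010011 → 0, fb=0
41: 11101101100100110 → 1, fb=0
42: 11011011001001100 → 1, fb=0
43: 10110110010011000 → 1, fb=1
44: 01101100100110001 → 0, fb=0
45: 11011001001100010 → 1, fb=1
46: 10110010011000101 → 1, fb=0
47: 01100100110001010 → 0, fb=0
48: 11001001100010100 → 1, fb=0
49: 10010011000101000 → 1, fb=1
50: 00100110001010001 → 0, fb=0
51: 01001100010100010 → 0, fb=0
52: 10011000101000100 → 1, fb=0
53: 00110001010001000 → 0, fb=0
54: 01100010100010000 → 0, fb=0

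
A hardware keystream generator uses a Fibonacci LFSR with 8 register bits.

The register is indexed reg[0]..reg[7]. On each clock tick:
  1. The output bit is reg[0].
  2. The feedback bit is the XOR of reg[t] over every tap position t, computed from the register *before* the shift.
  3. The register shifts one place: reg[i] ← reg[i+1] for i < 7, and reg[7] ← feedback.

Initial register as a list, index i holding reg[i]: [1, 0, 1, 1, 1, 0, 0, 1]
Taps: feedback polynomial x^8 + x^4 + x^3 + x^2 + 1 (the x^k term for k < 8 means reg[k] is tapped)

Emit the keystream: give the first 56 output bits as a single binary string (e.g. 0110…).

10111001000001010110110101100101100001111101101111010111

tick  register→output (feedback)
  0  10111001→1 (0)
  1  01110010→0 (0)
  2  11100100→1 (0)
  3  11001000→1 (0)
  4  10010000→1 (0)
  5  00100000→0 (1)
  6  01000001→0 (0)
  7  10000010→1 (1)
  8  00000101→0 (0)
  9  00001010→0 (1)
 10  00010101→0 (1)
 11  00101011→0 (0)
 12  01010110→0 (1)
 13  10101101→1 (1)
 14  01011011→0 (0)
 15  10110110→1 (1)
 16  01101101→0 (0)
 17  11011010→1 (1)
 18  10110101→1 (1)
 19  01101011→0 (0)
 20  11010110→1 (0)
 21  10101100→1 (1)
 22  01011001→0 (0)
 23  10110010→1 (1)
 24  01100101→0 (1)
 25  11001011→1 (0)
 26  10010110→1 (0)
 27  00101100→0 (0)
 28  01011000→0 (0)
 29  10110000→1 (1)
 30  01100001→0 (1)
 31  11000011→1 (1)
 32  10000111→1 (1)
 33  00001111→0 (1)
 34  00011111→0 (0)
 35  00111110→0 (1)
 36  01111101→0 (1)
 37  11111011→1 (0)
 38  11110110→1 (1)
 39  11101101→1 (1)
 40  11011011→1 (1)
 41  10110111→1 (1)
 42  01101111→0 (0)
 43  11011110→1 (1)
 44  10111101→1 (0)
 45  01111010→0 (1)
 46  11110101→1 (1)
 47  11101011→1 (1)
 48  11010111→1 (0)
 49  10101110→1 (1)
 50  01011101→0 (0)
 51  10111010→1 (0)
 52  01110100→0 (0)
 53  11101000→1 (1)
 54  11010001→1 (0)
 55  10100010→1 (0)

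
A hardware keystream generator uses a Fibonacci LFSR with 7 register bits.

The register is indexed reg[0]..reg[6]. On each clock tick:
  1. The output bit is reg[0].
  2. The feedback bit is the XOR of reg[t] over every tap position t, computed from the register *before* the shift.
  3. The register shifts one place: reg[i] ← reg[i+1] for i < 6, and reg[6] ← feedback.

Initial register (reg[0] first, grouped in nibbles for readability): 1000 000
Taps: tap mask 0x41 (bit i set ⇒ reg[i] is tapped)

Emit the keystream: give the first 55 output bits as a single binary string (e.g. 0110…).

1000000111111101010100110011101110100101100011011110110

k : reg_k → out_k, fb_k
0: 1000000 → 1, fb=1
1: 0000001 → 0, fb=1
2: 0000011 → 0, fb=1
3: 0000111 → 0, fb=1
4: 0001111 → 0, fb=1
5: 0011111 → 0, fb=1
6: 0111111 → 0, fb=1
7: 1111111 → 1, fb=0
8: 1111110 → 1, fb=1
9: 1111101 → 1, fb=0
10: 1111010 → 1, fb=1
11: 1110101 → 1, fb=0
12: 1101010 → 1, fb=1
13: 1010101 → 1, fb=0
14: 0101010 → 0, fb=0
15: 1010100 → 1, fb=1
16: 0101001 → 0, fb=1
17: 1010011 → 1, fb=0
18: 0100110 → 0, fb=0
19: 1001100 → 1, fb=1
20: 0011001 → 0, fb=1
21: 0110011 → 0, fb=1
22: 1100111 → 1, fb=0
23: 1001110 → 1, fb=1
24: 0011101 → 0, fb=1
25: 0111011 → 0, fb=1
26: 1110111 → 1, fb=0
27: 1101110 → 1, fb=1
28: 1011101 → 1, fb=0
29: 0111010 → 0, fb=0
30: 1110100 → 1, fb=1
31: 1101001 → 1, fb=0
32: 1010010 → 1, fb=1
33: 0100101 → 0, fb=1
34: 1001011 → 1, fb=0
35: 0010110 → 0, fb=0
36: 0101100 → 0, fb=0
37: 1011000 → 1, fb=1
38: 0110001 → 0, fb=1
39: 1100011 → 1, fb=0
40: 1000110 → 1, fb=1
41: 0001101 → 0, fb=1
42: 0011011 → 0, fb=1
43: 0110111 → 0, fb=1
44: 1101111 → 1, fb=0
45: 1011110 → 1, fb=1
46: 0111101 → 0, fb=1
47: 1111011 → 1, fb=0
48: 1110110 → 1, fb=1
49: 1101101 → 1, fb=0
50: 1011010 → 1, fb=1
51: 0110101 → 0, fb=1
52: 1101011 → 1, fb=0
53: 1010110 → 1, fb=1
54: 0101101 → 0, fb=1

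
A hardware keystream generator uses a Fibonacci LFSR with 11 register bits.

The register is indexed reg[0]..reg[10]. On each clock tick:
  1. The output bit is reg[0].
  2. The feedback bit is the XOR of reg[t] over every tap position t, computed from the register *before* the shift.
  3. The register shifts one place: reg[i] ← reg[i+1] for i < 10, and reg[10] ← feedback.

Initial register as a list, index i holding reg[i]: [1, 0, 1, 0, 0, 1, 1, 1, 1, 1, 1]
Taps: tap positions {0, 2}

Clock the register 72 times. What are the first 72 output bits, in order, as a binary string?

step | reg (before) | out | fb
   0 | 10100111111 | 1 | 0
   1 | 01001111110 | 0 | 0
   2 | 10011111100 | 1 | 1
   3 | 00111111001 | 0 | 1
   4 | 01111110011 | 0 | 1
   5 | 11111100111 | 1 | 0
   6 | 11111001110 | 1 | 0
   7 | 11110011100 | 1 | 0
   8 | 11100111000 | 1 | 0
   9 | 11001110000 | 1 | 1
  10 | 10011100001 | 1 | 1
  11 | 00111000011 | 0 | 1
  12 | 01110000111 | 0 | 1
  13 | 11100001111 | 1 | 0
  14 | 11000011110 | 1 | 1
  15 | 10000111101 | 1 | 1
  16 | 00001111011 | 0 | 0
  17 | 00011110110 | 0 | 0
  18 | 00111101100 | 0 | 1
  19 | 01111011001 | 0 | 1
  20 | 11110110011 | 1 | 0
  21 | 11101100110 | 1 | 0
  22 | 11011001100 | 1 | 1
  23 | 10110011001 | 1 | 0
  24 | 01100110010 | 0 | 1
  25 | 11001100101 | 1 | 1
  26 | 10011001011 | 1 | 1
  27 | 00110010111 | 0 | 1
  28 | 01100101111 | 0 | 1
  29 | 11001011111 | 1 | 1
  30 | 10010111111 | 1 | 1
  31 | 00101111111 | 0 | 1
  32 | 01011111111 | 0 | 0
  33 | 10111111110 | 1 | 0
  34 | 01111111100 | 0 | 1
  35 | 11111111001 | 1 | 0
  36 | 11111110010 | 1 | 0
  37 | 11111100100 | 1 | 0
  38 | 11111001000 | 1 | 0
  39 | 11110010000 | 1 | 0
  40 | 11100100000 | 1 | 0
  41 | 11001000000 | 1 | 1
  42 | 10010000001 | 1 | 1
  43 | 00100000011 | 0 | 1
  44 | 01000000111 | 0 | 0
  45 | 10000001110 | 1 | 1
  46 | 00000011101 | 0 | 0
  47 | 00000111010 | 0 | 0
  48 | 00001110100 | 0 | 0
  49 | 00011101000 | 0 | 0
  50 | 00111010000 | 0 | 1
  51 | 01110100001 | 0 | 1
  52 | 11101000011 | 1 | 0
  53 | 11010000110 | 1 | 1
  54 | 10100001101 | 1 | 0
  55 | 01000011010 | 0 | 0
  56 | 10000110100 | 1 | 1
  57 | 00001101001 | 0 | 0
  58 | 00011010010 | 0 | 0
  59 | 00110100100 | 0 | 1
  60 | 01101001001 | 0 | 1
  61 | 11010010011 | 1 | 1
  62 | 10100100111 | 1 | 0
  63 | 01001001110 | 0 | 0
  64 | 10010011100 | 1 | 1
  65 | 00100111001 | 0 | 1
  66 | 01001110011 | 0 | 0
  67 | 10011100110 | 1 | 1
  68 | 00111001101 | 0 | 1
  69 | 01110011011 | 0 | 1
  70 | 11100110111 | 1 | 0
  71 | 11001101110 | 1 | 1

101001111110011100001111011001100101111111100100000011101000011010010011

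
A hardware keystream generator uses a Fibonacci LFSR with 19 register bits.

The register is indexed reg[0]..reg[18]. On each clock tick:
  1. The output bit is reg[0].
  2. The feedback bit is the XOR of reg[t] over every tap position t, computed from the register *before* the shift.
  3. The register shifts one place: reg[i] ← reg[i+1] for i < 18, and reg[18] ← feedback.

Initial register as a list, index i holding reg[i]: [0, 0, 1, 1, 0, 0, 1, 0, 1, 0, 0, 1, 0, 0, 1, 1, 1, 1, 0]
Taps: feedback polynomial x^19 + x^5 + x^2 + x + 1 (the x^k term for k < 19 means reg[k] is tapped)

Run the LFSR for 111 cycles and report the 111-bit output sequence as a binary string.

k : reg_k → out_k, fb_k
0: 0011001010010011110 → 0, fb=1
1: 0110010100100111101 → 0, fb=1
2: 1100101001001111011 → 1, fb=0
3: 1001010010011110110 → 1, fb=0
4: 0010100100111101100 → 0, fb=1
5: 0101001001111011001 → 0, fb=1
6: 1010010011110110011 → 1, fb=1
7: 0100100111101100111 → 0, fb=1
8: 1001001111011001111 → 1, fb=1
9: 0010011110110011111 → 0, fb=0
10: 0100111101100111110 → 0, fb=0
11: 1001111011001111100 → 1, fb=0
12: 0011110110011111000 → 0, fb=0
13: 0111101100111110000 → 0, fb=0
14: 1111011001111100000 → 1, fb=0
15: 1110110011111000000 → 1, fb=0
16: 1101100111110000000 → 1, fb=0
17: 1011001111100000000 → 1, fb=0
18: 0110011111000000000 → 0, fb=1
19: 1100111110000000001 → 1, fb=1
20: 1001111100000000011 → 1, fb=0
21: 0011111000000000110 → 0, fb=0
22: 0111110000000001100 → 0, fb=1
23: 1111100000000011001 → 1, fb=1
24: 1111000000000110011 → 1, fb=1
25: 1110000000001100111 → 1, fb=1
26: 1100000000011001111 → 1, fb=0
27: 1000000000110011110 → 1, fb=1
28: 0000000001100111101 → 0, fb=0
29: 0000000011001111010 → 0, fb=0
30: 0000000110011110100 → 0, fb=0
31: 0000001100111101000 → 0, fb=0
32: 0000011001111010000 → 0, fb=1
33: 0000110011110100001 → 0, fb=1
34: 0001100111101000011 → 0, fb=0
35: 0011001111010000110 → 0, fb=1
36: 0110011110100001101 → 0, fb=1
37: 1100111101000011011 → 1, fb=1
38: 1001111010000110111 → 1, fb=0
39: 0011110100001101110 → 0, fb=0
40: 0111101000011011100 → 0, fb=0
41: 1111010000110111000 → 1, fb=0
42: 1110100001101110000 → 1, fb=1
43: 1101000011011100001 → 1, fb=0
44: 1010000110111000010 → 1, fb=0
45: 0100001101110000100 → 0, fb=1
46: 1000011011100001001 → 1, fb=0
47: 0000110111000010010 → 0, fb=1
48: 0001101110000100101 → 0, fb=0
49: 0011011100001001010 → 0, fb=0
50: 0110111000010010100 → 0, fb=1
51: 1101110000100101001 → 1, fb=1
52: 1011100001001010011 → 1, fb=0
53: 0111000010010100110 → 0, fb=0
54: 1110000100101001100 → 1, fb=1
55: 1100001001010011001 → 1, fb=0
56: 1000010010100110010 → 1, fb=0
57: 0000100101001100100 → 0, fb=0
58: 0001001010011001000 → 0, fb=0
59: 0010010100110010000 → 0, fb=0
60: 0100101001100100000 → 0, fb=1
61: 1001010011001000001 → 1, fb=0
62: 0010100110010000010 → 0, fb=1
63: 0101001100100000101 → 0, fb=1
64: 1010011001000001011 → 1, fb=1
65: 0100110010000010111 → 0, fb=0
66: 1001100100000101110 → 1, fb=1
67: 0011001000001011101 → 0, fb=1
68: 0110010000010111011 → 0, fb=1
69: 1100100000101110111 → 1, fb=0
70: 1001000001011101110 → 1, fb=1
71: 0010000010111011101 → 0, fb=1
72: 0100000101110111011 → 0, fb=1
73: 1000001011101110111 → 1, fb=1
74: 0000010111011101111 → 0, fb=1
75: 0000101110111011111 → 0, fb=0
76: 0001011101110111110 → 0, fb=1
77: 0010111011101111101 → 0, fb=0
78: 0101110111011111010 → 0, fb=0
79: 1011101110111110100 → 1, fb=0
80: 0111011101111101000 → 0, fb=1
81: 1110111011111010001 → 1, fb=0
82: 1101110111110100010 → 1, fb=1
83: 1011101111101000101 → 1, fb=0
84: 0111011111010001010 → 0, fb=1
85: 1110111110100010101 → 1, fb=0
86: 1101111101000101010 → 1, fb=1
87: 1011111010001010101 → 1, fb=1
88: 0111110100010101011 → 0, fb=1
89: 1111101000101010111 → 1, fb=1
90: 1111010001010101111 → 1, fb=0
91: 1110100010101011110 → 1, fb=1
92: 1101000101010111101 → 1, fb=0
93: 1010001010101111010 → 1, fb=0
94: 0100010101011110100 → 0, fb=0
95: 1000101010111101000 → 1, fb=1
96: 0001010101111010001 → 0, fb=1
97: 0010101011110100011 → 0, fb=1
98: 0101010111101000111 → 0, fb=0
99: 1010101111010001110 → 1, fb=0
100: 0101011110100011100 → 0, fb=0
101: 1010111101000111000 → 1, fb=1
102: 0101111010001110001 → 0, fb=0
103: 1011110100011100010 → 1, fb=1
104: 0111101000111000101 → 0, fb=0
105: 1111010001110001010 → 1, fb=0
106: 1110100011100010100 → 1, fb=1
107: 1101000111000101001 → 1, fb=0
108: 1010001110001010010 → 1, fb=0
109: 0100011100010100100 → 0, fb=0
110: 1000111000101001000 → 1, fb=0

001100101001001111011001111100000000011001111010000110111000010010100110010000010111011101111101000101010111101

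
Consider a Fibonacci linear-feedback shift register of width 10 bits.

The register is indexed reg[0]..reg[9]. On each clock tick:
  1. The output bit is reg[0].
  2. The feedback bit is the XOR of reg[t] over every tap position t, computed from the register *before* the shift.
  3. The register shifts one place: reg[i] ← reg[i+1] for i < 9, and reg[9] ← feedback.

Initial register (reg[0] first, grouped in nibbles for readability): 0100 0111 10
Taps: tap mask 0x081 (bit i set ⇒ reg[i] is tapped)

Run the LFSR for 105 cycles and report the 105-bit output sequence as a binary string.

010001111010010101000001011111111010101010111101000011101001000110010110101100111101011000110011111100101

tick  register→output (feedback)
  0  0100011110→0 (1)
  1  1000111101→1 (0)
  2  0001111010→0 (0)
  3  0011110100→0 (1)
  4  0111101001→0 (0)
  5  1111010010→1 (1)
  6  1110100101→1 (0)
  7  1101001010→1 (1)
  8  1010010101→1 (0)
  9  0100101010→0 (0)
 10  1001010100→1 (0)
 11  0010101000→0 (0)
 12  0101010000→0 (0)
 13  1010100000→1 (1)
 14  0101000001→0 (0)
 15  1010000010→1 (1)
 16  0100000101→0 (1)
 17  1000001011→1 (1)
 18  0000010111→0 (1)
 19  0000101111→0 (1)
 20  0001011111→0 (1)
 21  0010111111→0 (1)
 22  0101111111→0 (1)
 23  1011111111→1 (0)
 24  0111111110→0 (1)
 25  1111111101→1 (0)
 26  1111111010→1 (1)
 27  1111110101→1 (0)
 28  1111101010→1 (1)
 29  1111010101→1 (0)
 30  1110101010→1 (1)
 31  1101010101→1 (0)
 32  1010101010→1 (1)
 33  0101010101→0 (1)
 34  1010101011→1 (1)
 35  0101010111→0 (1)
 36  1010101111→1 (0)
 37  0101011110→0 (1)
 38  1010111101→1 (0)
 39  0101111010→0 (0)
 40  1011110100→1 (0)
 41  0111101000→0 (0)
 42  1111010000→1 (1)
 43  1110100001→1 (1)
 44  1101000011→1 (1)
 45  1010000111→1 (0)
 46  0100001110→0 (1)
 47  1000011101→1 (0)
 48  0000111010→0 (0)
 49  0001110100→0 (1)
 50  0011101001→0 (0)
 51  0111010010→0 (0)
 52  1110100100→1 (0)
 53  1101001000→1 (1)
 54  1010010001→1 (1)
 55  0100100011→0 (0)
 56  1001000110→1 (0)
 57  0010001100→0 (1)
 58  0100011001→0 (0)
 59  1000110010→1 (1)
 60  0001100101→0 (1)
 61  0011001011→0 (0)
 62  0110010110→0 (1)
 63  1100101101→1 (0)
 64  1001011010→1 (1)
 65  0010110101→0 (1)
 66  0101101011→0 (0)
 67  1011010110→1 (0)
 68  0110101100→0 (1)
 69  1101011001→1 (1)
 70  1010110011→1 (1)
 71  0101100111→0 (1)
 72  1011001111→1 (0)
 73  0110011110→0 (1)
 74  1100111101→1 (0)
 75  1001111010→1 (1)
 76  0011110101→0 (1)
 77  0111101011→0 (0)
 78  1111010110→1 (0)
 79  1110101100→1 (0)
 80  1101011000→1 (1)
 81  1010110001→1 (1)
 82  0101100011→0 (0)
 83  1011000110→1 (0)
 84  0110001100→0 (1)
 85  1100011001→1 (1)
 86  1000110011→1 (1)
 87  0001100111→0 (1)
 88  0011001111→0 (1)
 89  0110011111→0 (1)
 90  1100111111→1 (0)
 91  1001111110→1 (0)
 92  0011111100→0 (1)
 93  0111111001→0 (0)
 94  1111110010→1 (1)
 95  1111100101→1 (0)
 96  1111001010→1 (1)
 97  1110010101→1 (0)
 98  1100101010→1 (1)
 99  1001010101→1 (0)
100  0010101010→0 (0)
101  0101010100→0 (1)
102  1010101001→1 (1)
103  0101010011→0 (0)
104  1010100110→1 (0)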